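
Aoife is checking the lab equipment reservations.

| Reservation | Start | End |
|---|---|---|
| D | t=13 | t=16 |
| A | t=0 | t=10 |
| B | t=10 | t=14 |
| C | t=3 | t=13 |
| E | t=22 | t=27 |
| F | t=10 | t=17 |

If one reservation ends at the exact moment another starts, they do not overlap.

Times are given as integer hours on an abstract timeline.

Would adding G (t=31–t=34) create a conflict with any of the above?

No — it doesn't clash with anything

A: ends t=10 at or before G starts t=31 → clear.
C: ends t=13 at or before G starts t=31 → clear.
B: ends t=14 at or before G starts t=31 → clear.
F: ends t=17 at or before G starts t=31 → clear.
D: ends t=16 at or before G starts t=31 → clear.
E: ends t=27 at or before G starts t=31 → clear.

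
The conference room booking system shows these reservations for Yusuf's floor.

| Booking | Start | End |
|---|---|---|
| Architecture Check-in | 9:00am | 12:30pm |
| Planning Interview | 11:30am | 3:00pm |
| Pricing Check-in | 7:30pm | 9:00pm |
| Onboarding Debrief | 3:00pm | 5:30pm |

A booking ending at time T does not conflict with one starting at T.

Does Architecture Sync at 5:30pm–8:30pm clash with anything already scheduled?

Yes — it overlaps Pricing Check-in

Architecture Check-in: ends 12:30pm at or before Architecture Sync starts 5:30pm → clear.
Planning Interview: ends 3:00pm at or before Architecture Sync starts 5:30pm → clear.
Onboarding Debrief: ends 5:30pm at or before Architecture Sync starts 5:30pm → clear.
Pricing Check-in: starts 7:30pm before Architecture Sync ends 8:30pm, and ends 9:00pm after Architecture Sync starts 5:30pm → overlap.
Architecture Sync overlaps Pricing Check-in.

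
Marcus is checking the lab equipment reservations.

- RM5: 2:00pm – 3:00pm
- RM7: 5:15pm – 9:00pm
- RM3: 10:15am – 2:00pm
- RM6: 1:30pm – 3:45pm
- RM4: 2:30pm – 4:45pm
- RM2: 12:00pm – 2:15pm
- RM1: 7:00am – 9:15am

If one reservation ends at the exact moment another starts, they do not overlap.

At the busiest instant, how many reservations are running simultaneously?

3

Sweep the timeline, counting +1 at each start and −1 at each end (ends before starts at a tie):
7:00am start RM1 → 1
9:15am end RM1 → 0
10:15am start RM3 → 1
12:00pm start RM2 → 2
1:30pm start RM6 → 3
2:00pm end RM3 → 2
2:00pm start RM5 → 3
2:15pm end RM2 → 2
2:30pm start RM4 → 3
3:00pm end RM5 → 2
3:45pm end RM6 → 1
4:45pm end RM4 → 0
5:15pm start RM7 → 1
9:00pm end RM7 → 0
Peak is 3, at 1:30pm (RM2, RM3, RM6).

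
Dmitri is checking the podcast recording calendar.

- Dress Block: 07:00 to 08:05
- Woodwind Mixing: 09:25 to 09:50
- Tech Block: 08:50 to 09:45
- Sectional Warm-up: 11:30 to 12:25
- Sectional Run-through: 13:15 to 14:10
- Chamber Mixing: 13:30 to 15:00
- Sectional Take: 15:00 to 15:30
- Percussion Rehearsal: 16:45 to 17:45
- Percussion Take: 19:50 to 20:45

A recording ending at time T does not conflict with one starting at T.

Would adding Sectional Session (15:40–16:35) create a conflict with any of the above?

Dress Block: ends 08:05 at or before Sectional Session starts 15:40 → clear.
Tech Block: ends 09:45 at or before Sectional Session starts 15:40 → clear.
Woodwind Mixing: ends 09:50 at or before Sectional Session starts 15:40 → clear.
Sectional Warm-up: ends 12:25 at or before Sectional Session starts 15:40 → clear.
Sectional Run-through: ends 14:10 at or before Sectional Session starts 15:40 → clear.
Chamber Mixing: ends 15:00 at or before Sectional Session starts 15:40 → clear.
Sectional Take: ends 15:30 at or before Sectional Session starts 15:40 → clear.
Percussion Rehearsal: starts 16:45 at or after Sectional Session ends 16:35 → clear.
Percussion Take: starts 19:50 at or after Sectional Session ends 16:35 → clear.

No — it doesn't clash with anything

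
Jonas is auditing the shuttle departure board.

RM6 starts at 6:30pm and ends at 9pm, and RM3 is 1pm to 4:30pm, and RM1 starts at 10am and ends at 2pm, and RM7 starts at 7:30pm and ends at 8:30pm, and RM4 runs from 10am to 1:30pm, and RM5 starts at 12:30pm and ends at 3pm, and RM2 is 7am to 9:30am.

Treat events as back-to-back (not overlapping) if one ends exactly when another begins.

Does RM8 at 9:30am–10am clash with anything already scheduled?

No — it doesn't clash with anything

RM2: ends 9:30am at or before RM8 starts 9:30am → clear.
RM1: starts 10am at or after RM8 ends 10am → clear.
RM4: starts 10am at or after RM8 ends 10am → clear.
RM5: starts 12:30pm at or after RM8 ends 10am → clear.
RM3: starts 1pm at or after RM8 ends 10am → clear.
RM6: starts 6:30pm at or after RM8 ends 10am → clear.
RM7: starts 7:30pm at or after RM8 ends 10am → clear.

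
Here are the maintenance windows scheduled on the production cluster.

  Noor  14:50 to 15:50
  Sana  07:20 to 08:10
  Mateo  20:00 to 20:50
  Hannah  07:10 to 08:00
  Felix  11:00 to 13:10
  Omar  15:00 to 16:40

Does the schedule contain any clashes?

Yes

Sorted by start: Hannah, Sana, Felix, Noor, Omar, Mateo.
Sana starts before Hannah ends → Hannah and Sana overlap.
That's a conflict, so the schedule is not conflict-free.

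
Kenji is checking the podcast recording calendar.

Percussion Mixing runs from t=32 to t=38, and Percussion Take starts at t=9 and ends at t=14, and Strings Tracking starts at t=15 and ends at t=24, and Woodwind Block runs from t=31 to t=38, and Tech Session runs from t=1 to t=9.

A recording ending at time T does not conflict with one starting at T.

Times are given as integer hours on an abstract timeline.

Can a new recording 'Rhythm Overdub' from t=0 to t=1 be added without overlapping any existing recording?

Tech Session: starts t=1 at or after Rhythm Overdub ends t=1 → clear.
Percussion Take: starts t=9 at or after Rhythm Overdub ends t=1 → clear.
Strings Tracking: starts t=15 at or after Rhythm Overdub ends t=1 → clear.
Woodwind Block: starts t=31 at or after Rhythm Overdub ends t=1 → clear.
Percussion Mixing: starts t=32 at or after Rhythm Overdub ends t=1 → clear.

Yes — the slot is free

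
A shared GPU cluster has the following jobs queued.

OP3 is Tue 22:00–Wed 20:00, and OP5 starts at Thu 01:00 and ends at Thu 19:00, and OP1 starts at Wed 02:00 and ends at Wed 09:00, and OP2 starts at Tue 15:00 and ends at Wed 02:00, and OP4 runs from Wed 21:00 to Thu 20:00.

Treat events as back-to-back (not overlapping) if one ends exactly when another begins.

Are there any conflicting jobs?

Sorted by start: OP2, OP3, OP1, OP4, OP5.
OP3 starts before OP2 ends → OP2 and OP3 overlap.
That's a conflict, so the schedule is not conflict-free.

Yes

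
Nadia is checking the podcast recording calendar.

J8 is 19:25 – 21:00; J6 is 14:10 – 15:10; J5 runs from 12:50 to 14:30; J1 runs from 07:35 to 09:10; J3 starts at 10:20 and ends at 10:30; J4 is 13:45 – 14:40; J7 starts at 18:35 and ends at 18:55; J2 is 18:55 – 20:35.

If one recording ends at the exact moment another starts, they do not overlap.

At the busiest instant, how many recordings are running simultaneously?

Sweep the timeline, counting +1 at each start and −1 at each end (ends before starts at a tie):
07:35 start J1 → 1
09:10 end J1 → 0
10:20 start J3 → 1
10:30 end J3 → 0
12:50 start J5 → 1
13:45 start J4 → 2
14:10 start J6 → 3
14:30 end J5 → 2
14:40 end J4 → 1
15:10 end J6 → 0
18:35 start J7 → 1
18:55 end J7 → 0
18:55 start J2 → 1
19:25 start J8 → 2
20:35 end J2 → 1
21:00 end J8 → 0
Peak is 3, at 14:10 (J4, J5, J6).

3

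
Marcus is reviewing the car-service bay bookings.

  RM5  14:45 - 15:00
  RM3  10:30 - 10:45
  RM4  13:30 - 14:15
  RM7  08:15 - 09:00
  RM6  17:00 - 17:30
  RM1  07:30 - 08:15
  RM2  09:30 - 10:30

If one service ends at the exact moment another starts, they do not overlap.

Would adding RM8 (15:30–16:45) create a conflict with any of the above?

RM1: ends 08:15 at or before RM8 starts 15:30 → clear.
RM7: ends 09:00 at or before RM8 starts 15:30 → clear.
RM2: ends 10:30 at or before RM8 starts 15:30 → clear.
RM3: ends 10:45 at or before RM8 starts 15:30 → clear.
RM4: ends 14:15 at or before RM8 starts 15:30 → clear.
RM5: ends 15:00 at or before RM8 starts 15:30 → clear.
RM6: starts 17:00 at or after RM8 ends 16:45 → clear.

No — it doesn't clash with anything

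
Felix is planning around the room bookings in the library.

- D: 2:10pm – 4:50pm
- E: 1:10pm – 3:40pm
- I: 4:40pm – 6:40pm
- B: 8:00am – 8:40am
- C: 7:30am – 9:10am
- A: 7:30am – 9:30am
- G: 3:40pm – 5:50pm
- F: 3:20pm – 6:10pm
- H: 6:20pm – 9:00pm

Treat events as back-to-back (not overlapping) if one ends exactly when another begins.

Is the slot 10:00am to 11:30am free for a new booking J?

Yes — the slot is free

A: ends 9:30am at or before J starts 10:00am → clear.
C: ends 9:10am at or before J starts 10:00am → clear.
B: ends 8:40am at or before J starts 10:00am → clear.
E: starts 1:10pm at or after J ends 11:30am → clear.
D: starts 2:10pm at or after J ends 11:30am → clear.
F: starts 3:20pm at or after J ends 11:30am → clear.
G: starts 3:40pm at or after J ends 11:30am → clear.
I: starts 4:40pm at or after J ends 11:30am → clear.
H: starts 6:20pm at or after J ends 11:30am → clear.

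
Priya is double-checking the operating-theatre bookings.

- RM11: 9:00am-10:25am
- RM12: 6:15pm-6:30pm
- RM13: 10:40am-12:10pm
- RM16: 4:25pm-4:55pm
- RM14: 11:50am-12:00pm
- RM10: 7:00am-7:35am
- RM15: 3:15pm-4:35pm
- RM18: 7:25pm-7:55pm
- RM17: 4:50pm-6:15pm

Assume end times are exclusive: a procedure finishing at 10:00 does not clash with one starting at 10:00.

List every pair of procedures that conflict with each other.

Sorted by start: RM10, RM11, RM13, RM14, RM15, RM16, RM17, RM12, RM18.
RM11 starts after RM10 ends, so nothing later overlaps RM10 either.
RM13 starts after RM11 ends, so nothing later overlaps RM11 either.
RM14 starts before RM13 ends → RM13 and RM14 overlap.
RM15 starts after RM13 ends, so nothing later overlaps RM13 either.
RM15 starts after RM14 ends, so nothing later overlaps RM14 either.
RM16 starts before RM15 ends → RM15 and RM16 overlap.
RM17 starts after RM15 ends, so nothing later overlaps RM15 either.
RM17 starts before RM16 ends → RM16 and RM17 overlap.
RM12 starts after RM16 ends, so nothing later overlaps RM16 either.
RM12 starts exactly when RM17 ends (back-to-back, no overlap), so nothing later overlaps RM17 either.
RM18 starts after RM12 ends.

RM13 & RM14, RM15 & RM16, RM16 & RM17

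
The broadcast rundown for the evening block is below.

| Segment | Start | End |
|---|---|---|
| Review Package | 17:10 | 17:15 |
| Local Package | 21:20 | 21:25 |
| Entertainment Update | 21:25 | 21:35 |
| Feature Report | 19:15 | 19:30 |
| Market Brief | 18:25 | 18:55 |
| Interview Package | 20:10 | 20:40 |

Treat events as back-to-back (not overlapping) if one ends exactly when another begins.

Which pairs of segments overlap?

no conflicts

Two intervals overlap when each starts before the other ends.
Sorted by start: Review Package, Market Brief, Feature Report, Interview Package, Local Package, Entertainment Update.
Market Brief starts after Review Package ends, so Review Package has no further overlaps.
Feature Report starts after Market Brief ends, so Market Brief has no further overlaps.
Interview Package starts after Feature Report ends, so Feature Report has no further overlaps.
Local Package starts after Interview Package ends, so Interview Package has no further overlaps.
Entertainment Update starts exactly when Local Package ends (back-to-back, no overlap).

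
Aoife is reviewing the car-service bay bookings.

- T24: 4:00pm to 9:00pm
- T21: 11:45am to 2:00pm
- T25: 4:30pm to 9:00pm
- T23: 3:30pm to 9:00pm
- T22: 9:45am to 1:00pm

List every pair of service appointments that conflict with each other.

T21 & T22, T23 & T24, T23 & T25, T24 & T25

Sorted by start: T22, T21, T23, T24, T25.
T21 starts before T22 ends → T22 and T21 overlap.
T23 starts after T22 ends, so nothing later overlaps T22 either.
T23 starts after T21 ends, so nothing later overlaps T21 either.
T24 starts before T23 ends → T23 and T24 overlap.
T25 starts before T23 ends → T23 and T25 overlap.
T25 starts before T24 ends → T24 and T25 overlap.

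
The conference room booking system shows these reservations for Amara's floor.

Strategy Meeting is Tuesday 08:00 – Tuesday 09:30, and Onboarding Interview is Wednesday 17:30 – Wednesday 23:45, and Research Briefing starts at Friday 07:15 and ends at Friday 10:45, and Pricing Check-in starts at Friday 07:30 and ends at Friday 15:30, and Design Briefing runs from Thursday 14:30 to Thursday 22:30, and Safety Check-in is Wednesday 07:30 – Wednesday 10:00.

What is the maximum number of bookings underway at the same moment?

2

Sweep the timeline, counting +1 at each start and −1 at each end (ends before starts at a tie):
Tuesday 08:00 start Strategy Meeting → 1
Tuesday 09:30 end Strategy Meeting → 0
Wednesday 07:30 start Safety Check-in → 1
Wednesday 10:00 end Safety Check-in → 0
Wednesday 17:30 start Onboarding Interview → 1
Wednesday 23:45 end Onboarding Interview → 0
Thursday 14:30 start Design Briefing → 1
Thursday 22:30 end Design Briefing → 0
Friday 07:15 start Research Briefing → 1
Friday 07:30 start Pricing Check-in → 2
Friday 10:45 end Research Briefing → 1
Friday 15:30 end Pricing Check-in → 0
Peak is 2, at Friday 07:30 (Pricing Check-in, Research Briefing).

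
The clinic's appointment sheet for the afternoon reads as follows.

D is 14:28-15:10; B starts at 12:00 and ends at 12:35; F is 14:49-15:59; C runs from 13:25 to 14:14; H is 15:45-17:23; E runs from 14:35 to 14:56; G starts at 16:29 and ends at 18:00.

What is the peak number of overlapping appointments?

3

Sort all start/end points and keep a running count:
12:00 start B → 1
12:35 end B → 0
13:25 start C → 1
14:14 end C → 0
14:28 start D → 1
14:35 start E → 2
14:49 start F → 3
14:56 end E → 2
15:10 end D → 1
15:45 start H → 2
15:59 end F → 1
16:29 start G → 2
17:23 end H → 1
18:00 end G → 0
Peak is 3, at 14:49 (D, E, F).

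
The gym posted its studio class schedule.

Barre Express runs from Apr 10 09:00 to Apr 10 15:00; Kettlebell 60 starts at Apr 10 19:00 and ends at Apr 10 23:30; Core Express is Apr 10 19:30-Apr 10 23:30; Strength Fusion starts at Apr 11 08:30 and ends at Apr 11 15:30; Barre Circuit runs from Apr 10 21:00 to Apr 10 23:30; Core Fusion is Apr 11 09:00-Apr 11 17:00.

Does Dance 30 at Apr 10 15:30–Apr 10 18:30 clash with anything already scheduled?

Barre Express: ends Apr 10 15:00 at or before Dance 30 starts Apr 10 15:30 → clear.
Kettlebell 60: starts Apr 10 19:00 at or after Dance 30 ends Apr 10 18:30 → clear.
Core Express: starts Apr 10 19:30 at or after Dance 30 ends Apr 10 18:30 → clear.
Barre Circuit: starts Apr 10 21:00 at or after Dance 30 ends Apr 10 18:30 → clear.
Strength Fusion: starts Apr 11 08:30 at or after Dance 30 ends Apr 10 18:30 → clear.
Core Fusion: starts Apr 11 09:00 at or after Dance 30 ends Apr 10 18:30 → clear.

No — it doesn't clash with anything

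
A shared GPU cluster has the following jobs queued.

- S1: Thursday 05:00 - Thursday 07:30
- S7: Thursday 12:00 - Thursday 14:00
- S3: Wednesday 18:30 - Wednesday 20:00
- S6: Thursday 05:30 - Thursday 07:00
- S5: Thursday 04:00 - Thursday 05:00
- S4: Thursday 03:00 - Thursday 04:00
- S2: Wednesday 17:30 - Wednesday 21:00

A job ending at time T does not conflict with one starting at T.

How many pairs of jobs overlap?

Sorted by start: S2, S3, S4, S5, S1, S6, S7.
S3 starts before S2 ends → S2 and S3 overlap.
S4 starts after S2 ends, so nothing later overlaps S2 either.
S4 starts after S3 ends, so nothing later overlaps S3 either.
S5 starts exactly when S4 ends (back-to-back, no overlap), so nothing later overlaps S4 either.
S1 starts exactly when S5 ends (back-to-back, no overlap), so nothing later overlaps S5 either.
S6 starts before S1 ends → S1 and S6 overlap.
S7 starts after S1 ends.
S7 starts after S6 ends.
Overlapping pairs: S1 & S6, S2 & S3 — 2 in total.

2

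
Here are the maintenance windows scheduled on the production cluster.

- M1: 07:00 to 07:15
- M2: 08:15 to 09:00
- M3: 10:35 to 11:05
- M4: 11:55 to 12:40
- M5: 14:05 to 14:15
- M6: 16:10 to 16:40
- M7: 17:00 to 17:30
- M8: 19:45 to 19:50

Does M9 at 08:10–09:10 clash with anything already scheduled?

Yes — it overlaps M2

M1: ends 07:15 at or before M9 starts 08:10 → clear.
M2: starts 08:15 before M9 ends 09:10, and ends 09:00 after M9 starts 08:10 → overlap.
M3: starts 10:35 at or after M9 ends 09:10 → clear.
M4: starts 11:55 at or after M9 ends 09:10 → clear.
M5: starts 14:05 at or after M9 ends 09:10 → clear.
M6: starts 16:10 at or after M9 ends 09:10 → clear.
M7: starts 17:00 at or after M9 ends 09:10 → clear.
M8: starts 19:45 at or after M9 ends 09:10 → clear.
M9 overlaps M2.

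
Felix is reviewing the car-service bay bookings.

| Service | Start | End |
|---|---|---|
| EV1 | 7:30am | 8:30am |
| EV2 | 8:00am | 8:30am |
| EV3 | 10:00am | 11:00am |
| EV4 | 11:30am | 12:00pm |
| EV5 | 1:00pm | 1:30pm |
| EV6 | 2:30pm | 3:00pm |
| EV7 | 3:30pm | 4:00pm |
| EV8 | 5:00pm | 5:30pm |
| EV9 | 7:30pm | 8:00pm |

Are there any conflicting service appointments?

Yes

Sorted by start: EV1, EV2, EV3, EV4, EV5, EV6, EV7, EV8, EV9.
EV2 starts before EV1 ends → EV1 and EV2 overlap.
That's a conflict, so the schedule is not conflict-free.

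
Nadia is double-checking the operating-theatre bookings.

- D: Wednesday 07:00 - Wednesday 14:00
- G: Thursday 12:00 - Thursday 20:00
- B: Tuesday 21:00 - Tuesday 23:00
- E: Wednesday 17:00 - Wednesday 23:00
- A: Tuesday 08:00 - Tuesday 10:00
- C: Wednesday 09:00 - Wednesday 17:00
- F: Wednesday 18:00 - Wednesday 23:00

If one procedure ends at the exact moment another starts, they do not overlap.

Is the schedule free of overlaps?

Sorted by start: A, B, D, C, E, F, G.
B starts after A ends, so nothing later overlaps A either.
D starts after B ends, so nothing later overlaps B either.
C starts before D ends → D and C overlap.
That's a conflict, so the schedule is not conflict-free.

No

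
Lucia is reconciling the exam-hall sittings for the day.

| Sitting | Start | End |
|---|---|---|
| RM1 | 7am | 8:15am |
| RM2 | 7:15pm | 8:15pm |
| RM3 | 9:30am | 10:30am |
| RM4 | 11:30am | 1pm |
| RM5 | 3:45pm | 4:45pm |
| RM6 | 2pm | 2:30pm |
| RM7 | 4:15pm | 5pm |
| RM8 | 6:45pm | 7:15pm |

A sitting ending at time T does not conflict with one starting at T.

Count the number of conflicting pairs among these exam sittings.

Sorted by start: RM1, RM3, RM4, RM6, RM5, RM7, RM8, RM2.
RM3 starts after RM1 ends, so RM1 has no further overlaps.
RM4 starts after RM3 ends, so RM3 has no further overlaps.
RM6 starts after RM4 ends, so RM4 has no further overlaps.
RM5 starts after RM6 ends, so RM6 has no further overlaps.
RM7 starts before RM5 ends → RM5 and RM7 overlap.
RM8 starts after RM5 ends, so RM5 has no further overlaps.
RM8 starts after RM7 ends, so RM7 has no further overlaps.
RM2 starts exactly when RM8 ends (back-to-back, no overlap).
Overlapping pairs: RM5 & RM7 — 1 in total.

1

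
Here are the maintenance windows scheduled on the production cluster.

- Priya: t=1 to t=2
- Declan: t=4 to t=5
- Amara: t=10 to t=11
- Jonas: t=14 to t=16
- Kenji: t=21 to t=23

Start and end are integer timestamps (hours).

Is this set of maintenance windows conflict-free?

Yes

Sorted by start: Priya, Declan, Amara, Jonas, Kenji.
Declan starts after Priya ends — done with Priya.
Amara starts after Declan ends — done with Declan.
Jonas starts after Amara ends — done with Amara.
Kenji starts after Jonas ends.
Every pair is clear; the schedule has no overlaps.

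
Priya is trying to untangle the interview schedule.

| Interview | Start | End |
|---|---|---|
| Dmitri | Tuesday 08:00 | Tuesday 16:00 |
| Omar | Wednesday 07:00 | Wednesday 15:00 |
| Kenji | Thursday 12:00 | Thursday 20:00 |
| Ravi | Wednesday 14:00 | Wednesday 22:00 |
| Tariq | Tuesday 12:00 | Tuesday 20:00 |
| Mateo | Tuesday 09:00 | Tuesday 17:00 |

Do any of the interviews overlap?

Sorted by start: Dmitri, Mateo, Tariq, Omar, Ravi, Kenji.
Mateo starts before Dmitri ends → Dmitri and Mateo overlap.
That's a conflict, so the schedule is not conflict-free.

Yes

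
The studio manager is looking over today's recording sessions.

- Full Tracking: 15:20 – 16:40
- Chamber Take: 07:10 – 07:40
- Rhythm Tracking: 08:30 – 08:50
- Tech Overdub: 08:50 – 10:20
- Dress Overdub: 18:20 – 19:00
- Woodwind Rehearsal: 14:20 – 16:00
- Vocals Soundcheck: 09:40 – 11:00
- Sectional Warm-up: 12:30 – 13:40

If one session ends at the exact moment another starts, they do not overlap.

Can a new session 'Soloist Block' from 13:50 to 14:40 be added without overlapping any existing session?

No — it overlaps Woodwind Rehearsal

Chamber Take: ends 07:40 at or before Soloist Block starts 13:50 → clear.
Rhythm Tracking: ends 08:50 at or before Soloist Block starts 13:50 → clear.
Tech Overdub: ends 10:20 at or before Soloist Block starts 13:50 → clear.
Vocals Soundcheck: ends 11:00 at or before Soloist Block starts 13:50 → clear.
Sectional Warm-up: ends 13:40 at or before Soloist Block starts 13:50 → clear.
Woodwind Rehearsal: starts 14:20 before Soloist Block ends 14:40, and ends 16:00 after Soloist Block starts 13:50 → overlap.
Full Tracking: starts 15:20 at or after Soloist Block ends 14:40 → clear.
Dress Overdub: starts 18:20 at or after Soloist Block ends 14:40 → clear.
Soloist Block overlaps Woodwind Rehearsal.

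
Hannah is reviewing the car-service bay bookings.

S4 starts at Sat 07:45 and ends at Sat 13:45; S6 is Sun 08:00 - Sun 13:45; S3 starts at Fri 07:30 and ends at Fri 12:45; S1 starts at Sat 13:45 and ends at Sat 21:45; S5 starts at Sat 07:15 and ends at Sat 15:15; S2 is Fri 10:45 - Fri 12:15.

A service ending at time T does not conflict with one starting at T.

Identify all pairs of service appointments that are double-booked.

Sorted by start: S3, S2, S5, S4, S1, S6.
S2 starts before S3 ends → S3 and S2 overlap.
S5 starts after S3 ends, so S3 has no further overlaps.
S5 starts after S2 ends, so S2 has no further overlaps.
S4 starts before S5 ends → S5 and S4 overlap.
S1 starts before S5 ends → S5 and S1 overlap.
S6 starts after S5 ends.
S1 starts exactly when S4 ends (back-to-back, no overlap), so S4 has no further overlaps.
S6 starts after S1 ends.

S1 & S5, S2 & S3, S4 & S5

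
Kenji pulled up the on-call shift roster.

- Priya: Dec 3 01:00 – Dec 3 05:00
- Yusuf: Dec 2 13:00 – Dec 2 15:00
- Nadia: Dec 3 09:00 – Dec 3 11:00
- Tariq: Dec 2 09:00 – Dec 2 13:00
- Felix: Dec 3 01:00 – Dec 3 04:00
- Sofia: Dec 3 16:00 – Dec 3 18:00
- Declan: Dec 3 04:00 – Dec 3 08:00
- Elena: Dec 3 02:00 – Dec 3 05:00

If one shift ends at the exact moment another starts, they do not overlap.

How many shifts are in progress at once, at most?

Walk through starts and ends in time order (an end at T is processed before a start at T):
Dec 2 09:00 start Tariq → 1
Dec 2 13:00 end Tariq → 0
Dec 2 13:00 start Yusuf → 1
Dec 2 15:00 end Yusuf → 0
Dec 3 01:00 start Felix → 1
Dec 3 01:00 start Priya → 2
Dec 3 02:00 start Elena → 3
Dec 3 04:00 end Felix → 2
Dec 3 04:00 start Declan → 3
Dec 3 05:00 end Elena → 2
Dec 3 05:00 end Priya → 1
Dec 3 08:00 end Declan → 0
Dec 3 09:00 start Nadia → 1
Dec 3 11:00 end Nadia → 0
Dec 3 16:00 start Sofia → 1
Dec 3 18:00 end Sofia → 0
Peak is 3, at Dec 3 02:00 (Elena, Felix, Priya).

3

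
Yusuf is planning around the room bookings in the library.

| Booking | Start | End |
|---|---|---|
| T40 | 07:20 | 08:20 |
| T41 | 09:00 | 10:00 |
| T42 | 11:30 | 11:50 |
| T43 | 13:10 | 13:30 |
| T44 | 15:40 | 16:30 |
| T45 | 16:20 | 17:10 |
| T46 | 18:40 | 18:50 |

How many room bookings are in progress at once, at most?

Sweep the timeline, counting +1 at each start and −1 at each end (ends before starts at a tie):
07:20 start T40 → 1
08:20 end T40 → 0
09:00 start T41 → 1
10:00 end T41 → 0
11:30 start T42 → 1
11:50 end T42 → 0
13:10 start T43 → 1
13:30 end T43 → 0
15:40 start T44 → 1
16:20 start T45 → 2
16:30 end T44 → 1
17:10 end T45 → 0
18:40 start T46 → 1
18:50 end T46 → 0
Peak is 2, at 16:20 (T44, T45).

2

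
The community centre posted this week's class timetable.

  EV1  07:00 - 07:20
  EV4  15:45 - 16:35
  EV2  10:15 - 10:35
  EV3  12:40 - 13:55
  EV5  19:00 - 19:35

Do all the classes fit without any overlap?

Yes

Sorted by start: EV1, EV2, EV3, EV4, EV5.
EV2 starts after EV1 ends, so EV1 has no further overlaps.
EV3 starts after EV2 ends, so EV2 has no further overlaps.
EV4 starts after EV3 ends, so EV3 has no further overlaps.
EV5 starts after EV4 ends.
Every pair is clear; the schedule has no overlaps.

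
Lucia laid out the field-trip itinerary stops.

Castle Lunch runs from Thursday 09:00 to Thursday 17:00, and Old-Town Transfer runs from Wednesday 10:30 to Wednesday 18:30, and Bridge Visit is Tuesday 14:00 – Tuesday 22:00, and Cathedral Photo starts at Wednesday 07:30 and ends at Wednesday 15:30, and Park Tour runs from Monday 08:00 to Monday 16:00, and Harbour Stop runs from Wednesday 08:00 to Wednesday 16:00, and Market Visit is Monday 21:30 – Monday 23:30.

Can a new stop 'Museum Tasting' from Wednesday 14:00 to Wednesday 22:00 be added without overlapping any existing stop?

Park Tour: ends Monday 16:00 at or before Museum Tasting starts Wednesday 14:00 → clear.
Market Visit: ends Monday 23:30 at or before Museum Tasting starts Wednesday 14:00 → clear.
Bridge Visit: ends Tuesday 22:00 at or before Museum Tasting starts Wednesday 14:00 → clear.
Cathedral Photo: starts Wednesday 07:30 before Museum Tasting ends Wednesday 22:00, and ends Wednesday 15:30 after Museum Tasting starts Wednesday 14:00 → overlap.
Harbour Stop: starts Wednesday 08:00 before Museum Tasting ends Wednesday 22:00, and ends Wednesday 16:00 after Museum Tasting starts Wednesday 14:00 → overlap.
Old-Town Transfer: starts Wednesday 10:30 before Museum Tasting ends Wednesday 22:00, and ends Wednesday 18:30 after Museum Tasting starts Wednesday 14:00 → overlap.
Castle Lunch: starts Thursday 09:00 at or after Museum Tasting ends Wednesday 22:00 → clear.
Museum Tasting overlaps Harbour Stop, Cathedral Photo, Old-Town Transfer.

No — it overlaps Cathedral Photo, Harbour Stop, Old-Town Transfer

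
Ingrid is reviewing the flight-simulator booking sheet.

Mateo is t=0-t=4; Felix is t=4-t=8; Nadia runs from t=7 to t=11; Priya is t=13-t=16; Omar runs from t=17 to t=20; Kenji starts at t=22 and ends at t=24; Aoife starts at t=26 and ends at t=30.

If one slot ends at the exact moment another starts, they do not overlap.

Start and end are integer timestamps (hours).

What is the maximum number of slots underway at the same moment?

Sort all start/end points and keep a running count:
t=0 start Mateo → 1
t=4 end Mateo → 0
t=4 start Felix → 1
t=7 start Nadia → 2
t=8 end Felix → 1
t=11 end Nadia → 0
t=13 start Priya → 1
t=16 end Priya → 0
t=17 start Omar → 1
t=20 end Omar → 0
t=22 start Kenji → 1
t=24 end Kenji → 0
t=26 start Aoife → 1
t=30 end Aoife → 0
Peak is 2, at t=7 (Felix, Nadia).

2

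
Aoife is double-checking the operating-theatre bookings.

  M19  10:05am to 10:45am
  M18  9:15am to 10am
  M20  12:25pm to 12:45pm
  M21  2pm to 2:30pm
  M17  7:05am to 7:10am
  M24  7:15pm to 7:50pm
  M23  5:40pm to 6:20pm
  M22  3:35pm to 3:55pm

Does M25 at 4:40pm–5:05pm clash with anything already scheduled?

No — it doesn't clash with anything

M17: ends 7:10am at or before M25 starts 4:40pm → clear.
M18: ends 10am at or before M25 starts 4:40pm → clear.
M19: ends 10:45am at or before M25 starts 4:40pm → clear.
M20: ends 12:45pm at or before M25 starts 4:40pm → clear.
M21: ends 2:30pm at or before M25 starts 4:40pm → clear.
M22: ends 3:55pm at or before M25 starts 4:40pm → clear.
M23: starts 5:40pm at or after M25 ends 5:05pm → clear.
M24: starts 7:15pm at or after M25 ends 5:05pm → clear.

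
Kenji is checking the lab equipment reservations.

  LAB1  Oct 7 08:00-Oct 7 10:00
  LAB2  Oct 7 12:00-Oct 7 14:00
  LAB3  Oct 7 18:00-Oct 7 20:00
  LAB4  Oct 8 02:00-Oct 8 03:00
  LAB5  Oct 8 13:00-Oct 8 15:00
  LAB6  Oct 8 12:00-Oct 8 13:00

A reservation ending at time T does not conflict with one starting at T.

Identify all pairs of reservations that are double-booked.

no conflicts

Sorted by start: LAB1, LAB2, LAB3, LAB4, LAB6, LAB5.
LAB2 starts after LAB1 ends — done with LAB1.
LAB3 starts after LAB2 ends — done with LAB2.
LAB4 starts after LAB3 ends — done with LAB3.
LAB6 starts after LAB4 ends — done with LAB4.
LAB5 starts exactly when LAB6 ends (back-to-back, no overlap).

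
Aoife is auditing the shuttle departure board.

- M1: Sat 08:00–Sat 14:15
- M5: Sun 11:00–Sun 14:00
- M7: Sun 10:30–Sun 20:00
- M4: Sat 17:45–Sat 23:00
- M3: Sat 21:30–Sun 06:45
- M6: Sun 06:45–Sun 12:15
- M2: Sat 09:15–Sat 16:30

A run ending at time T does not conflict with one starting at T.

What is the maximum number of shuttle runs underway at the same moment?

Walk through starts and ends in time order (an end at T is processed before a start at T):
Sat 08:00 start M1 → 1
Sat 09:15 start M2 → 2
Sat 14:15 end M1 → 1
Sat 16:30 end M2 → 0
Sat 17:45 start M4 → 1
Sat 21:30 start M3 → 2
Sat 23:00 end M4 → 1
Sun 06:45 end M3 → 0
Sun 06:45 start M6 → 1
Sun 10:30 start M7 → 2
Sun 11:00 start M5 → 3
Sun 12:15 end M6 → 2
Sun 14:00 end M5 → 1
Sun 20:00 end M7 → 0
Peak is 3, at Sun 11:00 (M5, M6, M7).

3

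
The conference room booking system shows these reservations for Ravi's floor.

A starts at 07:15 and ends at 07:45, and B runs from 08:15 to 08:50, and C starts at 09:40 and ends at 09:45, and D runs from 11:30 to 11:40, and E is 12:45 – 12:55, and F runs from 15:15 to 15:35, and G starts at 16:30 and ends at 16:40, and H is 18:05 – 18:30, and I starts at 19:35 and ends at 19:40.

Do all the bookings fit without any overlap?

Check each pair: they overlap iff neither finishes before the other starts.
Sorted by start: A, B, C, D, E, F, G, H, I.
B starts after A ends — done with A.
C starts after B ends — done with B.
D starts after C ends — done with C.
E starts after D ends — done with D.
F starts after E ends — done with E.
G starts after F ends — done with F.
H starts after G ends — done with G.
I starts after H ends.
Every pair is clear; the schedule has no overlaps.

Yes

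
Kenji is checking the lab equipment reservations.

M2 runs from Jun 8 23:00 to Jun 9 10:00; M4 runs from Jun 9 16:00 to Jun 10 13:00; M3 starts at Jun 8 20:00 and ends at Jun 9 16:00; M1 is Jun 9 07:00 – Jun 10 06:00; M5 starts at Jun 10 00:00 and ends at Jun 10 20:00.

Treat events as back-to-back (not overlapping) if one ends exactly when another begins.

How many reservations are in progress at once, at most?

3

Sort all start/end points and keep a running count:
Jun 8 20:00 start M3 → 1
Jun 8 23:00 start M2 → 2
Jun 9 07:00 start M1 → 3
Jun 9 10:00 end M2 → 2
Jun 9 16:00 end M3 → 1
Jun 9 16:00 start M4 → 2
Jun 10 00:00 start M5 → 3
Jun 10 06:00 end M1 → 2
Jun 10 13:00 end M4 → 1
Jun 10 20:00 end M5 → 0
Peak is 3, at Jun 9 07:00 (M1, M2, M3).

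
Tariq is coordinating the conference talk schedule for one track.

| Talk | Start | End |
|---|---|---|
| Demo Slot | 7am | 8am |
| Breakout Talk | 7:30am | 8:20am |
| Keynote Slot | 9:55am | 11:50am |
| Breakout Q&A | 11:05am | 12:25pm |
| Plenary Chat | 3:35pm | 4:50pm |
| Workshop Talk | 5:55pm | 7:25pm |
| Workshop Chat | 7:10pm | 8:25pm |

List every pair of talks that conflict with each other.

Breakout Q&A & Keynote Slot, Breakout Talk & Demo Slot, Workshop Chat & Workshop Talk

Sorted by start: Demo Slot, Breakout Talk, Keynote Slot, Breakout Q&A, Plenary Chat, Workshop Talk, Workshop Chat.
Breakout Talk starts before Demo Slot ends → Demo Slot and Breakout Talk overlap.
Keynote Slot starts after Demo Slot ends, so Demo Slot has no further overlaps.
Keynote Slot starts after Breakout Talk ends, so Breakout Talk has no further overlaps.
Breakout Q&A starts before Keynote Slot ends → Keynote Slot and Breakout Q&A overlap.
Plenary Chat starts after Keynote Slot ends, so Keynote Slot has no further overlaps.
Plenary Chat starts after Breakout Q&A ends, so Breakout Q&A has no further overlaps.
Workshop Talk starts after Plenary Chat ends, so Plenary Chat has no further overlaps.
Workshop Chat starts before Workshop Talk ends → Workshop Talk and Workshop Chat overlap.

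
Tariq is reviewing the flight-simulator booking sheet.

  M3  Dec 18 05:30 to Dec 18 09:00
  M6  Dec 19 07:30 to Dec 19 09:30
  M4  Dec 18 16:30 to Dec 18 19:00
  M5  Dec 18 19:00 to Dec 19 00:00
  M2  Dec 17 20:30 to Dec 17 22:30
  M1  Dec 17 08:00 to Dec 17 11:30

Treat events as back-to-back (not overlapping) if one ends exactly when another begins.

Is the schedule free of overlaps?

Yes

Sorted by start: M1, M2, M3, M4, M5, M6.
M2 starts after M1 ends, so M1 has no further overlaps.
M3 starts after M2 ends, so M2 has no further overlaps.
M4 starts after M3 ends, so M3 has no further overlaps.
M5 starts exactly when M4 ends (back-to-back, no overlap), so M4 has no further overlaps.
M6 starts after M5 ends.
Every pair is clear; the schedule has no overlaps.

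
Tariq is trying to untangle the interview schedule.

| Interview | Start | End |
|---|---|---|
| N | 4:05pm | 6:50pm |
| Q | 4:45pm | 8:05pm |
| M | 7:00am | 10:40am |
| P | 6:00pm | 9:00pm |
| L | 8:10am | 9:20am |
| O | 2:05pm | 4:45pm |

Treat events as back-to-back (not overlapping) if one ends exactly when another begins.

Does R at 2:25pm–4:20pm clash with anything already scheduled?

M: ends 10:40am at or before R starts 2:25pm → clear.
L: ends 9:20am at or before R starts 2:25pm → clear.
O: starts 2:05pm before R ends 4:20pm, and ends 4:45pm after R starts 2:25pm → overlap.
N: starts 4:05pm before R ends 4:20pm, and ends 6:50pm after R starts 2:25pm → overlap.
Q: starts 4:45pm at or after R ends 4:20pm → clear.
P: starts 6:00pm at or after R ends 4:20pm → clear.
R overlaps N, O.

Yes — it overlaps N, O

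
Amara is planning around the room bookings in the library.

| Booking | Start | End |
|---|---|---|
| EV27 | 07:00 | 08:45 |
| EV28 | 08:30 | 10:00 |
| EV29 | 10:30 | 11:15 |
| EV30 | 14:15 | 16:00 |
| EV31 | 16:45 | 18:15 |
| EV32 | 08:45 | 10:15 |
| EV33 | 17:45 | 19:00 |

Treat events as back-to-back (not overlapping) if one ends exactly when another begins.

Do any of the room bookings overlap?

Sorted by start: EV27, EV28, EV32, EV29, EV30, EV31, EV33.
EV28 starts before EV27 ends → EV27 and EV28 overlap.
That's a conflict, so the schedule is not conflict-free.

Yes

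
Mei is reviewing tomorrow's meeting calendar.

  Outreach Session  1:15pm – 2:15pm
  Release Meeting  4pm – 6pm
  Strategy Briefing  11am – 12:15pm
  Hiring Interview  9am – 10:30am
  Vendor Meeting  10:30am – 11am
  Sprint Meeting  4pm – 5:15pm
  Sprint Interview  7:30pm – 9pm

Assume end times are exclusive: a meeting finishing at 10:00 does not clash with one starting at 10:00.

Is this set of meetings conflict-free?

Two intervals overlap when each starts before the other ends.
Sorted by start: Hiring Interview, Vendor Meeting, Strategy Briefing, Outreach Session, Sprint Meeting, Release Meeting, Sprint Interview.
Vendor Meeting starts exactly when Hiring Interview ends (back-to-back, no overlap), so nothing later overlaps Hiring Interview either.
Strategy Briefing starts exactly when Vendor Meeting ends (back-to-back, no overlap), so nothing later overlaps Vendor Meeting either.
Outreach Session starts after Strategy Briefing ends, so nothing later overlaps Strategy Briefing either.
Sprint Meeting starts after Outreach Session ends, so nothing later overlaps Outreach Session either.
Release Meeting starts before Sprint Meeting ends → Sprint Meeting and Release Meeting overlap.
That's a conflict, so the schedule is not conflict-free.

No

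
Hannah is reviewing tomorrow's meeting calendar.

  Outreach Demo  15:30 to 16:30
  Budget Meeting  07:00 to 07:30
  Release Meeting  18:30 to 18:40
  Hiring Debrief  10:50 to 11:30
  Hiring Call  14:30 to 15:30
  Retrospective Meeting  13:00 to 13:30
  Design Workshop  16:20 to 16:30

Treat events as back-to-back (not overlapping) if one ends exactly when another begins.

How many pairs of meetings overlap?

Sorted by start: Budget Meeting, Hiring Debrief, Retrospective Meeting, Hiring Call, Outreach Demo, Design Workshop, Release Meeting.
Hiring Debrief starts after Budget Meeting ends, so nothing later overlaps Budget Meeting either.
Retrospective Meeting starts after Hiring Debrief ends, so nothing later overlaps Hiring Debrief either.
Hiring Call starts after Retrospective Meeting ends, so nothing later overlaps Retrospective Meeting either.
Outreach Demo starts exactly when Hiring Call ends (back-to-back, no overlap), so nothing later overlaps Hiring Call either.
Design Workshop starts before Outreach Demo ends → Outreach Demo and Design Workshop overlap.
Release Meeting starts after Outreach Demo ends.
Release Meeting starts after Design Workshop ends.
Overlapping pairs: Design Workshop & Outreach Demo — 1 in total.

1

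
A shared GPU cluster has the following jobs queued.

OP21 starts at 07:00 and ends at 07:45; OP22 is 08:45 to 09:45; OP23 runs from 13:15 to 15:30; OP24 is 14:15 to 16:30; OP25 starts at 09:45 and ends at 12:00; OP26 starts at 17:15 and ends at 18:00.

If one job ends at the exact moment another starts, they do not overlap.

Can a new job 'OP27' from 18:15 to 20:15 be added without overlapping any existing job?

OP21: ends 07:45 at or before OP27 starts 18:15 → clear.
OP22: ends 09:45 at or before OP27 starts 18:15 → clear.
OP25: ends 12:00 at or before OP27 starts 18:15 → clear.
OP23: ends 15:30 at or before OP27 starts 18:15 → clear.
OP24: ends 16:30 at or before OP27 starts 18:15 → clear.
OP26: ends 18:00 at or before OP27 starts 18:15 → clear.

Yes — the slot is free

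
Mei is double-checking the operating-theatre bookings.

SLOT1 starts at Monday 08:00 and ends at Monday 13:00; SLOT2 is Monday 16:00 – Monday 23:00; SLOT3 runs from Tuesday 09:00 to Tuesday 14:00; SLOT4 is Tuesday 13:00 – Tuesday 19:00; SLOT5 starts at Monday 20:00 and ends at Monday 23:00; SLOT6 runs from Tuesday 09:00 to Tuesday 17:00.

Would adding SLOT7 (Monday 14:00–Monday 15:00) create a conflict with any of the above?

No — it doesn't clash with anything

SLOT1: ends Monday 13:00 at or before SLOT7 starts Monday 14:00 → clear.
SLOT2: starts Monday 16:00 at or after SLOT7 ends Monday 15:00 → clear.
SLOT5: starts Monday 20:00 at or after SLOT7 ends Monday 15:00 → clear.
SLOT3: starts Tuesday 09:00 at or after SLOT7 ends Monday 15:00 → clear.
SLOT6: starts Tuesday 09:00 at or after SLOT7 ends Monday 15:00 → clear.
SLOT4: starts Tuesday 13:00 at or after SLOT7 ends Monday 15:00 → clear.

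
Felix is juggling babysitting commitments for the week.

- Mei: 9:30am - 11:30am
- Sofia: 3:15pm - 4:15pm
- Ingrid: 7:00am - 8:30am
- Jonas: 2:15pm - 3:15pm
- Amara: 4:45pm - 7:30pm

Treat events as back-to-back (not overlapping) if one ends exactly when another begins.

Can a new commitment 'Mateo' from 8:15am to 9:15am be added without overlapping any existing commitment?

No — it overlaps Ingrid

Ingrid: starts 7:00am before Mateo ends 9:15am, and ends 8:30am after Mateo starts 8:15am → overlap.
Mei: starts 9:30am at or after Mateo ends 9:15am → clear.
Jonas: starts 2:15pm at or after Mateo ends 9:15am → clear.
Sofia: starts 3:15pm at or after Mateo ends 9:15am → clear.
Amara: starts 4:45pm at or after Mateo ends 9:15am → clear.
Mateo overlaps Ingrid.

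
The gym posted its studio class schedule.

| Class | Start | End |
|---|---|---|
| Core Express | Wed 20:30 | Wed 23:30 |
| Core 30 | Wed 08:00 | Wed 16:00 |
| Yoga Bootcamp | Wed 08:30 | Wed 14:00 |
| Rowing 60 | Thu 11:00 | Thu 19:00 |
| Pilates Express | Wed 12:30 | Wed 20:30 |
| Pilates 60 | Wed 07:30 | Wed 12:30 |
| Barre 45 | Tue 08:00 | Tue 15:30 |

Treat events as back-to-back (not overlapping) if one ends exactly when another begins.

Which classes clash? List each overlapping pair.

Two intervals overlap when each starts before the other ends.
Sorted by start: Barre 45, Pilates 60, Core 30, Yoga Bootcamp, Pilates Express, Core Express, Rowing 60.
Pilates 60 starts after Barre 45 ends, so nothing later overlaps Barre 45 either.
Core 30 starts before Pilates 60 ends → Pilates 60 and Core 30 overlap.
Yoga Bootcamp starts before Pilates 60 ends → Pilates 60 and Yoga Bootcamp overlap.
Pilates Express starts exactly when Pilates 60 ends (back-to-back, no overlap), so nothing later overlaps Pilates 60 either.
Yoga Bootcamp starts before Core 30 ends → Core 30 and Yoga Bootcamp overlap.
Pilates Express starts before Core 30 ends → Core 30 and Pilates Express overlap.
Core Express starts after Core 30 ends, so nothing later overlaps Core 30 either.
Pilates Express starts before Yoga Bootcamp ends → Yoga Bootcamp and Pilates Express overlap.
Core Express starts after Yoga Bootcamp ends, so nothing later overlaps Yoga Bootcamp either.
Core Express starts exactly when Pilates Express ends (back-to-back, no overlap), so nothing later overlaps Pilates Express either.
Rowing 60 starts after Core Express ends.

Core 30 & Pilates 60, Core 30 & Pilates Express, Core 30 & Yoga Bootcamp, Pilates 60 & Yoga Bootcamp, Pilates Express & Yoga Bootcamp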